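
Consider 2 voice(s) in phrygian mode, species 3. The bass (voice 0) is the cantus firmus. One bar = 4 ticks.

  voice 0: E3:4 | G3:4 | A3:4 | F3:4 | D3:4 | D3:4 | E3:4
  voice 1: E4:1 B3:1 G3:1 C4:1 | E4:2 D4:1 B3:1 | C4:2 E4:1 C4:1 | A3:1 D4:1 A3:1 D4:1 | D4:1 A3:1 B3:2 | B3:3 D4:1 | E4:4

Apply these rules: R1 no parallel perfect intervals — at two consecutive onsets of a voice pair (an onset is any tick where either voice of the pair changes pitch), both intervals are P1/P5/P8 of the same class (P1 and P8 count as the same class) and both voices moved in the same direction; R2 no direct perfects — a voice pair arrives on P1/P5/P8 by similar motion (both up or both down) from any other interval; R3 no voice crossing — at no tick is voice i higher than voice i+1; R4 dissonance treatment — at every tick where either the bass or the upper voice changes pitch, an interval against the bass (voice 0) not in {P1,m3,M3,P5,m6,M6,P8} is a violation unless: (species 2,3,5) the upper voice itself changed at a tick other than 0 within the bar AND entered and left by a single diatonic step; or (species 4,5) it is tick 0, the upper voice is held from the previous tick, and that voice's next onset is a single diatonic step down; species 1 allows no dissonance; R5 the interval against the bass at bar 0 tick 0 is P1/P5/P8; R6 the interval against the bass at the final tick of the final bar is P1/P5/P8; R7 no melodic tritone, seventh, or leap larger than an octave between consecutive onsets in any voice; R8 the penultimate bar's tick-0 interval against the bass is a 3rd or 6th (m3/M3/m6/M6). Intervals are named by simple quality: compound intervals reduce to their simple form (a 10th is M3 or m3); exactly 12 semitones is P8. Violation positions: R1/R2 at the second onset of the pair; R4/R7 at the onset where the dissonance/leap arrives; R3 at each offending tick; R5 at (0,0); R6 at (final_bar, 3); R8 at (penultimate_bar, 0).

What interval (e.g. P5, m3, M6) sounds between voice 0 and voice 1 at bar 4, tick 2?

M6

voice 0=D3 voice 1=B3 -> M6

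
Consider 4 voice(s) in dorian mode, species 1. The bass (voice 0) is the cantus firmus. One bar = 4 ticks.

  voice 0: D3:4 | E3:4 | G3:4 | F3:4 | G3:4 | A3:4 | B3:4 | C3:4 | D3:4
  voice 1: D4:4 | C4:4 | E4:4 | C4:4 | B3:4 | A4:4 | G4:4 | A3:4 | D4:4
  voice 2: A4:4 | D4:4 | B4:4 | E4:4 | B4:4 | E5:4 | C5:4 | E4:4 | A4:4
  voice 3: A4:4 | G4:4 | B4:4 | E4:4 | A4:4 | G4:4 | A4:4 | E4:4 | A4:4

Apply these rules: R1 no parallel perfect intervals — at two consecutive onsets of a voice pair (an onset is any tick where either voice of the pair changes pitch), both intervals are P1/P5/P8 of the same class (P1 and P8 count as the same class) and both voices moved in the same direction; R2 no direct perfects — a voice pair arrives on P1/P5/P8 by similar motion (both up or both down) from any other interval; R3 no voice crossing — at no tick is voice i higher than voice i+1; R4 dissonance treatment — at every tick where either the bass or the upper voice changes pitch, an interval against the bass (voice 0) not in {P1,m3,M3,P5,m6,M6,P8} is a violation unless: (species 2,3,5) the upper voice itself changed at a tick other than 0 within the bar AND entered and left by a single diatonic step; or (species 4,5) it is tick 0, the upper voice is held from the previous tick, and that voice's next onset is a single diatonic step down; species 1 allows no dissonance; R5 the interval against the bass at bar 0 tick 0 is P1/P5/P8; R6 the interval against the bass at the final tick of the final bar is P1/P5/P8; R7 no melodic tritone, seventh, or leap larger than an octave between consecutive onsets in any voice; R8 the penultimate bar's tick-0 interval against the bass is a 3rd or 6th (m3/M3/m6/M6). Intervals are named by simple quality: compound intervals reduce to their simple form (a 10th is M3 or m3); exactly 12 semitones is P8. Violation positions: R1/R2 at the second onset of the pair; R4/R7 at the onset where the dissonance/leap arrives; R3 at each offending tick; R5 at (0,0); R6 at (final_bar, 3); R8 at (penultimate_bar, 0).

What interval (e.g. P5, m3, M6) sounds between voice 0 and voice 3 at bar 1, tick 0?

m3

voice 0=E3 voice 3=G4 -> m3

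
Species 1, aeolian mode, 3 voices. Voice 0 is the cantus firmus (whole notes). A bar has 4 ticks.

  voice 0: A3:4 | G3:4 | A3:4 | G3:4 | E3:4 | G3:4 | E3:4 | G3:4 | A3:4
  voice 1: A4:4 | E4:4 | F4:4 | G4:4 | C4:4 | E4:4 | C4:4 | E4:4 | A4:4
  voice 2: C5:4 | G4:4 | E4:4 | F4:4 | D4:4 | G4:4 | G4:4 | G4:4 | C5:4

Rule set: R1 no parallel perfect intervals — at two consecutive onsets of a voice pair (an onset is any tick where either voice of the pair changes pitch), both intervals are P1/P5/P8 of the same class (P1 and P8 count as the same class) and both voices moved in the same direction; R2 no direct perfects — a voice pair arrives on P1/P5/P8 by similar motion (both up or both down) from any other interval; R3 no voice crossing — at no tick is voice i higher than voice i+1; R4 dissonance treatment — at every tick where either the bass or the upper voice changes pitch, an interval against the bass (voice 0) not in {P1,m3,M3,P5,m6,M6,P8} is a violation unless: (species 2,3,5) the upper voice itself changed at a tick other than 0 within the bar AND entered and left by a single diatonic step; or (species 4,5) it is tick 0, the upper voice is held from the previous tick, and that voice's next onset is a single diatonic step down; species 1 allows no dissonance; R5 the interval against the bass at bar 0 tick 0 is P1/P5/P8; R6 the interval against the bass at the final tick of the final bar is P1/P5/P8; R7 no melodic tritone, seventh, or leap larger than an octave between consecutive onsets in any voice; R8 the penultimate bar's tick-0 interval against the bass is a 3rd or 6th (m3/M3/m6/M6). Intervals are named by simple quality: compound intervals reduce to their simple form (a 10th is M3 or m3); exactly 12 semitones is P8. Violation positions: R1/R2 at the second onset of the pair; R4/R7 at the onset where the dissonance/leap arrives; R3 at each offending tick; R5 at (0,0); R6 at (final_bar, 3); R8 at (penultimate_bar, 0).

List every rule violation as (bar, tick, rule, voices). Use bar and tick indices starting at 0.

bar 0: v0=A3 v1=A4 v2=C5 downbeat m3
bar 1: v0=G3 v1=E4 v2=G4 downbeat P8
bar 2: v0=A3 v1=F4 v2=E4 downbeat P5
bar 3: v0=G3 v1=G4 v2=F4 downbeat m7
bar 4: v0=E3 v1=C4 v2=D4 downbeat m7
bar 5: v0=G3 v1=E4 v2=G4 downbeat P8
bar 6: v0=E3 v1=C4 v2=G4 downbeat m3
bar 7: v0=G3 v1=E4 v2=G4 downbeat P8
bar 8: v0=A3 v1=A4 v2=C5 downbeat m3
  -> R5 @ bar 0 tick 0 v(0, 2): opens on m3
  -> R2 @ bar 1 tick 0 v(0, 2): A3/C5 m3 -> G3/G4 P8 similar
  -> R3 @ bar 2 tick 0 v(1, 2): F4 above E4
  -> R3 @ bar 2 tick 1 v(1, 2): F4 above E4
  -> R3 @ bar 2 tick 2 v(1, 2): F4 above E4
  -> R3 @ bar 2 tick 3 v(1, 2): F4 above E4
  -> R3 @ bar 3 tick 0 v(1, 2): G4 above F4
  -> R4 @ bar 3 tick 0 v(0, 2): G3/F4 m7 untreated
  -> R3 @ bar 3 tick 1 v(1, 2): G4 above F4
  -> R3 @ bar 3 tick 2 v(1, 2): G4 above F4
  -> R3 @ bar 3 tick 3 v(1, 2): G4 above F4
  -> R4 @ bar 4 tick 0 v(0, 2): E3/D4 m7 untreated
  -> R2 @ bar 5 tick 0 v(0, 2): E3/D4 m7 -> G3/G4 P8 similar
  -> R8 @ bar 7 tick 0 v(0, 2): penult P8 not 3rd/6th
  -> R2 @ bar 8 tick 0 v(0, 1): G3/E4 M6 -> A3/A4 P8 similar
  -> R6 @ bar 8 tick 3 v(0, 2): closes on m3

(0, 0, R5, (0, 2))
(1, 0, R2, (0, 2))
(2, 0, R3, (1, 2))
(2, 1, R3, (1, 2))
(2, 2, R3, (1, 2))
(2, 3, R3, (1, 2))
(3, 0, R3, (1, 2))
(3, 0, R4, (0, 2))
(3, 1, R3, (1, 2))
(3, 2, R3, (1, 2))
(3, 3, R3, (1, 2))
(4, 0, R4, (0, 2))
(5, 0, R2, (0, 2))
(7, 0, R8, (0, 2))
(8, 0, R2, (0, 1))
(8, 3, R6, (0, 2))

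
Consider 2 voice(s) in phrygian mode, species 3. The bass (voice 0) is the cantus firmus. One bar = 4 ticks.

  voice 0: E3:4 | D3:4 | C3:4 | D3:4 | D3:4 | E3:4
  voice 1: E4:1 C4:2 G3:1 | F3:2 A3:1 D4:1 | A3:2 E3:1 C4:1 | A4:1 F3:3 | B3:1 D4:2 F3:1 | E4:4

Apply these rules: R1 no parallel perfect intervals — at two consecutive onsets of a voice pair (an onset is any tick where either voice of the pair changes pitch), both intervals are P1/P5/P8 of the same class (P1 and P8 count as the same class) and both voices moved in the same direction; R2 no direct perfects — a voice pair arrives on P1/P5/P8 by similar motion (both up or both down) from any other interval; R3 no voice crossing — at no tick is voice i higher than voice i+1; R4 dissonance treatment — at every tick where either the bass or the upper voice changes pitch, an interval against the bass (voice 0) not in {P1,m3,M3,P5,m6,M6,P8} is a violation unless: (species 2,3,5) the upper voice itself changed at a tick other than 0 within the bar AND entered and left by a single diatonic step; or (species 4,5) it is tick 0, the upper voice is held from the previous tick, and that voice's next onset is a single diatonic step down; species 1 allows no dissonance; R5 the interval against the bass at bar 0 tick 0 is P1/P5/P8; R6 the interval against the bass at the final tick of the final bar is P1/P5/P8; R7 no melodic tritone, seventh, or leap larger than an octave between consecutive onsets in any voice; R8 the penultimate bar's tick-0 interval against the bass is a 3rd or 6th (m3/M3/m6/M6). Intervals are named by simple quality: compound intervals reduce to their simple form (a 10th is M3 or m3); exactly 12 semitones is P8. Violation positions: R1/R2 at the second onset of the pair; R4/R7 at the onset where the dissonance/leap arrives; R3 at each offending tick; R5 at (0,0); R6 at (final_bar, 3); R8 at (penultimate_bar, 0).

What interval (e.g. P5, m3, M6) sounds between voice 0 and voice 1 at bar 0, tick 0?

voice 0=E3 voice 1=E4 -> P8

P8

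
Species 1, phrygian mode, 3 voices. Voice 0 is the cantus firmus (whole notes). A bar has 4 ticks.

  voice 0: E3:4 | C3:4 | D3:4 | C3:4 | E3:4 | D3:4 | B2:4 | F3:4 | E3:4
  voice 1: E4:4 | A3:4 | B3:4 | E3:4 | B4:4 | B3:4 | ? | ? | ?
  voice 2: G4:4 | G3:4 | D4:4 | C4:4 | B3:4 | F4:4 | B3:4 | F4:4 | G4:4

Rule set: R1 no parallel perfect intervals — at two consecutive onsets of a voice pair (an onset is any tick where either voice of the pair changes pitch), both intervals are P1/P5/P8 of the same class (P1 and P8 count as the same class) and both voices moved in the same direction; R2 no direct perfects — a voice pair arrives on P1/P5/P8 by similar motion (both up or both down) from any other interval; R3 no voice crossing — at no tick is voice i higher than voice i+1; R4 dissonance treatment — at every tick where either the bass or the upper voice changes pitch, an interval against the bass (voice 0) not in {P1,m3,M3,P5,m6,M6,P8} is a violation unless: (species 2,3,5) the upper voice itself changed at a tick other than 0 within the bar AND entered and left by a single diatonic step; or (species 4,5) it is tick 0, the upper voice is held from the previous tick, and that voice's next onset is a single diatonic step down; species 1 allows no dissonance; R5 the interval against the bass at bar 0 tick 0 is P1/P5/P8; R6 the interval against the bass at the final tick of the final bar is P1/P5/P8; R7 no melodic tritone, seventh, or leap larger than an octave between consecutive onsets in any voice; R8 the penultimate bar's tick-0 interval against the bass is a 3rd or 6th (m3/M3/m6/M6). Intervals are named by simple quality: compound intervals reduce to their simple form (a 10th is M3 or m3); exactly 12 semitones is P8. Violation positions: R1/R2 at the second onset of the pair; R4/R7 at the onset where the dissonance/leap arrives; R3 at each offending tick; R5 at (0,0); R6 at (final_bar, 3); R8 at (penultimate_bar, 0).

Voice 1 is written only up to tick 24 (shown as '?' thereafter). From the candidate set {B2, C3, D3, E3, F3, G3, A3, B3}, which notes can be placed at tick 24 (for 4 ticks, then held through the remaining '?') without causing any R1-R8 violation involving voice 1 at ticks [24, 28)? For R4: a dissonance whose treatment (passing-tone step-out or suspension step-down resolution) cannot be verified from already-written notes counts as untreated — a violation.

{B3, D3, G3}

B2: violates R2
C3: violates R4,R7
D3: legal
E3: violates R2,R4
F3: violates R4,R7
G3: legal
A3: violates R4
B3: legal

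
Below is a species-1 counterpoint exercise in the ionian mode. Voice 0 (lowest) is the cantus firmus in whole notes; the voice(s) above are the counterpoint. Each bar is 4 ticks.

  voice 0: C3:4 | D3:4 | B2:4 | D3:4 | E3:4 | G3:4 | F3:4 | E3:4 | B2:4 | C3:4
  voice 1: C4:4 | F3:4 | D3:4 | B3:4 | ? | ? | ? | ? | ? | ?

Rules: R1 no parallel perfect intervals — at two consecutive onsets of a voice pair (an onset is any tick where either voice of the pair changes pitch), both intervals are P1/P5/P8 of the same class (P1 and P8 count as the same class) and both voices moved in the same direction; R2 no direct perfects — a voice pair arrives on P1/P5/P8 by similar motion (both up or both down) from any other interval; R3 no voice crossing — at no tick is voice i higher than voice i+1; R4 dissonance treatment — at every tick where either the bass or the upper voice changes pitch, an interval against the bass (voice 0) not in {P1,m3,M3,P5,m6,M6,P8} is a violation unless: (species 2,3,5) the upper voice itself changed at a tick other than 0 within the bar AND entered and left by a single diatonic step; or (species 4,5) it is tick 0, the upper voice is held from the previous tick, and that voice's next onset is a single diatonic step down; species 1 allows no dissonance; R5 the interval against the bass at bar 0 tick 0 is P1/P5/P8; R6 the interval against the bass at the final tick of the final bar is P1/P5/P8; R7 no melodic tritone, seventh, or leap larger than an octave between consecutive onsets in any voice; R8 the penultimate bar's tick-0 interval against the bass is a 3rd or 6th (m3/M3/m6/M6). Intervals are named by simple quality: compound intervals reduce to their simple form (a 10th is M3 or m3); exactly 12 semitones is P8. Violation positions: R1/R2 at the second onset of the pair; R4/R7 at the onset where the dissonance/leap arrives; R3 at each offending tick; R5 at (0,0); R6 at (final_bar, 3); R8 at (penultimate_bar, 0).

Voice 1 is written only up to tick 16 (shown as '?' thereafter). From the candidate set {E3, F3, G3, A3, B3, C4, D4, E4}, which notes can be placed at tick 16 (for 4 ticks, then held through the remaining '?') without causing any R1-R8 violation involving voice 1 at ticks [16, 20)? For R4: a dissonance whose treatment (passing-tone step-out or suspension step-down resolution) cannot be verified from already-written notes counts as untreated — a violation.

{B3, C4, E3, G3}

E3: legal
F3: violates R4,R7
G3: legal
A3: violates R4
B3: legal
C4: legal
D4: violates R4
E4: violates R2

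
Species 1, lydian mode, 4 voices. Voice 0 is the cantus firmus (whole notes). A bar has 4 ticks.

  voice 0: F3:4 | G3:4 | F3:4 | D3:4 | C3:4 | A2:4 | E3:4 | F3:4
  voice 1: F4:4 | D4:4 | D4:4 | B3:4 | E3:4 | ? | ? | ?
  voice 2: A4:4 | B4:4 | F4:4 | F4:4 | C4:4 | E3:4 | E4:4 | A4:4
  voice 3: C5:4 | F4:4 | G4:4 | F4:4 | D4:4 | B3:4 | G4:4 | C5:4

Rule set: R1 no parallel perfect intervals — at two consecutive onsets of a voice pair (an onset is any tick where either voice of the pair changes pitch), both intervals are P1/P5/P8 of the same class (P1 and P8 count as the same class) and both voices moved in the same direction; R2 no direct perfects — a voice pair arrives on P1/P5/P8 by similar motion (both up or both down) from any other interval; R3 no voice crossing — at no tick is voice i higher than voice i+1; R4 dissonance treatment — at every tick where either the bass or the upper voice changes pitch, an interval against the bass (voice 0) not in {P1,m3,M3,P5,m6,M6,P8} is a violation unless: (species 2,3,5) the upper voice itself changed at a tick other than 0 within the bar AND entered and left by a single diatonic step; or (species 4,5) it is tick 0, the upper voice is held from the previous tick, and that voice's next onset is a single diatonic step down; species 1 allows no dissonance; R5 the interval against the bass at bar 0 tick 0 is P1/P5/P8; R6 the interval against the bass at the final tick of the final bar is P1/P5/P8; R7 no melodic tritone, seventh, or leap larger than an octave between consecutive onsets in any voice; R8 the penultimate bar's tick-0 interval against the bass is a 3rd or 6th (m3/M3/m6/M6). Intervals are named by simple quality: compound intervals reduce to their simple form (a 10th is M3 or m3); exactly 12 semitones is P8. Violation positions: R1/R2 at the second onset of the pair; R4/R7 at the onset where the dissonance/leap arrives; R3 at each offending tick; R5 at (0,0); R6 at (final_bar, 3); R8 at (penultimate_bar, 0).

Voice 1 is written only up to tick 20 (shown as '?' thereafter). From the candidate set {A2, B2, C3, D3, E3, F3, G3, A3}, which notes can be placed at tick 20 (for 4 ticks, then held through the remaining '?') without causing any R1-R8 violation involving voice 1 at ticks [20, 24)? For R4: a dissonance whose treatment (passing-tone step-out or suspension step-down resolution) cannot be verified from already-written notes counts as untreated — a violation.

{C3, E3}

A2: violates R2
B2: violates R2,R4
C3: legal
D3: violates R4
E3: legal
F3: violates R3
G3: violates R3,R4
A3: violates R3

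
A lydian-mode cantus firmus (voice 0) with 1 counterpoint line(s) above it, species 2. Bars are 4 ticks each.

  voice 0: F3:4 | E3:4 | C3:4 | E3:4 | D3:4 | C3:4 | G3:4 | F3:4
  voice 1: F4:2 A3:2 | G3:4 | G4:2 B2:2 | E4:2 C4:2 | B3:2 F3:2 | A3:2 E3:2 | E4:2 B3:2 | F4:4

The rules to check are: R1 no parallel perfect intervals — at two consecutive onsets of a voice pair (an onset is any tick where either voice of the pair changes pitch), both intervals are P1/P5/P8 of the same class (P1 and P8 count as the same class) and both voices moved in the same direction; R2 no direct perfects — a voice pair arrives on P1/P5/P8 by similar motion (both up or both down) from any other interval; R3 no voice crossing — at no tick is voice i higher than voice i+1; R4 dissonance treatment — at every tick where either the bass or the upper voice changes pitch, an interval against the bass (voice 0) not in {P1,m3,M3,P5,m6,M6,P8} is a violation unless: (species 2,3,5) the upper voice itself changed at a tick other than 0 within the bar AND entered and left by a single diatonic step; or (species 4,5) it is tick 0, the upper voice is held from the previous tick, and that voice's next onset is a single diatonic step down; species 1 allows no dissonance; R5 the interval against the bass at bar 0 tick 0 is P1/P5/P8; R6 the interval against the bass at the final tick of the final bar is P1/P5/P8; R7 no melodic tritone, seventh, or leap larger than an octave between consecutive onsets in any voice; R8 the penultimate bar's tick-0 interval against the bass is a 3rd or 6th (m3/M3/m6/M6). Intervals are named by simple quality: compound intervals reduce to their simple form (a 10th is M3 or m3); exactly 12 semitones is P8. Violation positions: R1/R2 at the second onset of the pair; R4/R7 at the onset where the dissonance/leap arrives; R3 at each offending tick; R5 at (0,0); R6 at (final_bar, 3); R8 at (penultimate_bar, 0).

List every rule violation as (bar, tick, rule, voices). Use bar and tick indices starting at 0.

(2, 2, R3, (0, 1))
(2, 2, R4, (0, 1))
(2, 2, R7, (1,))
(2, 3, R3, (0, 1))
(3, 0, R2, (0, 1))
(3, 0, R7, (1,))
(4, 2, R7, (1,))
(7, 0, R7, (1,))

bar 0: v0=F3 v1=F4 downbeat P8
bar 1: v0=E3 v1=G3 downbeat m3
bar 2: v0=C3 v1=G4 downbeat P5
bar 3: v0=E3 v1=E4 downbeat P8
bar 4: v0=D3 v1=B3 downbeat M6
bar 5: v0=C3 v1=A3 downbeat M6
bar 6: v0=G3 v1=E4 downbeat M6
bar 7: v0=F3 v1=F4 downbeat P8
  -> R3 @ bar 2 tick 2 v(0, 1): C3 above B2
  -> R4 @ bar 2 tick 2 v(0, 1): C3/B2 m2 untreated
  -> R7 @ bar 2 tick 2 v(1,): G4->B2 leap 20st
  -> R3 @ bar 2 tick 3 v(0, 1): C3 above B2
  -> R2 @ bar 3 tick 0 v(0, 1): C3/B2 m2 -> E3/E4 P8 similar
  -> R7 @ bar 3 tick 0 v(1,): B2->E4 leap 17st
  -> R7 @ bar 4 tick 2 v(1,): B3->F3 leap 6st
  -> R7 @ bar 7 tick 0 v(1,): B3->F4 leap 6st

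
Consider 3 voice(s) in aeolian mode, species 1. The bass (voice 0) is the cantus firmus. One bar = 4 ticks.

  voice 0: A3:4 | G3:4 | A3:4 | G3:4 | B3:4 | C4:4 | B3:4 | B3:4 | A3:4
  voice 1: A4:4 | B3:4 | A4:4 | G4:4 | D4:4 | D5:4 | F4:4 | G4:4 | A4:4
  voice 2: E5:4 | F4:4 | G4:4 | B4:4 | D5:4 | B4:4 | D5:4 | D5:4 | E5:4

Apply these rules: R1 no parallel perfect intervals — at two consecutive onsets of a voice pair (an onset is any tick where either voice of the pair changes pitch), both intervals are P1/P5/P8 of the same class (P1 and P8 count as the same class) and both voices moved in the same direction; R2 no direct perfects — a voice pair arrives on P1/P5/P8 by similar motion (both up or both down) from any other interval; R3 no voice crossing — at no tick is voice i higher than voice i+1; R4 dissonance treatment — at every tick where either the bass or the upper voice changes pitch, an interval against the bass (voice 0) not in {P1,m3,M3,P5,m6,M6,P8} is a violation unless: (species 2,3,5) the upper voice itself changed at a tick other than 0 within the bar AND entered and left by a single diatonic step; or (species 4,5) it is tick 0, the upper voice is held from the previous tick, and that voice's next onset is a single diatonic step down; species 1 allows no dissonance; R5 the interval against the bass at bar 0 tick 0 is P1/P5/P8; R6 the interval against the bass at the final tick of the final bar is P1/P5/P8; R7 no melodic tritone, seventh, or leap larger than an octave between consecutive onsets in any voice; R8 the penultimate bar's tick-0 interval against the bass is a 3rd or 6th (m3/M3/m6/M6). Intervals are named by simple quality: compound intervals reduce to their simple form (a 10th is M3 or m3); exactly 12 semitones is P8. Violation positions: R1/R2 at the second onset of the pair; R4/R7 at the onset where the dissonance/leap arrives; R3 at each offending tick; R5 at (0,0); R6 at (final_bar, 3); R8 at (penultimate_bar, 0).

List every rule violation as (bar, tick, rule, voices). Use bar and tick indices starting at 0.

(1, 0, R4, (0, 2))
(1, 0, R7, (1,))
(1, 0, R7, (2,))
(2, 0, R2, (0, 1))
(2, 0, R3, (1, 2))
(2, 0, R4, (0, 2))
(2, 0, R7, (1,))
(2, 1, R3, (1, 2))
(2, 2, R3, (1, 2))
(2, 3, R3, (1, 2))
(3, 0, R1, (0, 1))
(5, 0, R3, (1, 2))
(5, 0, R4, (0, 1))
(5, 0, R4, (0, 2))
(5, 1, R3, (1, 2))
(5, 2, R3, (1, 2))
(5, 3, R3, (1, 2))
(6, 0, R4, (0, 1))
(8, 0, R1, (1, 2))

bar 0: v0=A3 v1=A4 v2=E5 downbeat P5
bar 1: v0=G3 v1=B3 v2=F4 downbeat m7
bar 2: v0=A3 v1=A4 v2=G4 downbeat m7
bar 3: v0=G3 v1=G4 v2=B4 downbeat M3
bar 4: v0=B3 v1=D4 v2=D5 downbeat m3
bar 5: v0=C4 v1=D5 v2=B4 downbeat M7
bar 6: v0=B3 v1=F4 v2=D5 downbeat m3
bar 7: v0=B3 v1=G4 v2=D5 downbeat m3
bar 8: v0=A3 v1=A4 v2=E5 downbeat P5
  -> R4 @ bar 1 tick 0 v(0, 2): G3/F4 m7 untreated
  -> R7 @ bar 1 tick 0 v(1,): A4->B3 leap 10st
  -> R7 @ bar 1 tick 0 v(2,): E5->F4 leap 11st
  -> R2 @ bar 2 tick 0 v(0, 1): G3/B3 M3 -> A3/A4 P8 similar
  -> R3 @ bar 2 tick 0 v(1, 2): A4 above G4
  -> R4 @ bar 2 tick 0 v(0, 2): A3/G4 m7 untreated
  -> R7 @ bar 2 tick 0 v(1,): B3->A4 leap 10st
  -> R3 @ bar 2 tick 1 v(1, 2): A4 above G4
  -> R3 @ bar 2 tick 2 v(1, 2): A4 above G4
  -> R3 @ bar 2 tick 3 v(1, 2): A4 above G4
  -> R1 @ bar 3 tick 0 v(0, 1): A3/A4 P8 -> G3/G4 P8 similar
  -> R3 @ bar 5 tick 0 v(1, 2): D5 above B4
  -> R4 @ bar 5 tick 0 v(0, 1): C4/D5 M2 untreated
  -> R4 @ bar 5 tick 0 v(0, 2): C4/B4 M7 untreated
  -> R3 @ bar 5 tick 1 v(1, 2): D5 above B4
  -> R3 @ bar 5 tick 2 v(1, 2): D5 above B4
  -> R3 @ bar 5 tick 3 v(1, 2): D5 above B4
  -> R4 @ bar 6 tick 0 v(0, 1): B3/F4 TT untreated
  -> R1 @ bar 8 tick 0 v(1, 2): G4/D5 P5 -> A4/E5 P5 similar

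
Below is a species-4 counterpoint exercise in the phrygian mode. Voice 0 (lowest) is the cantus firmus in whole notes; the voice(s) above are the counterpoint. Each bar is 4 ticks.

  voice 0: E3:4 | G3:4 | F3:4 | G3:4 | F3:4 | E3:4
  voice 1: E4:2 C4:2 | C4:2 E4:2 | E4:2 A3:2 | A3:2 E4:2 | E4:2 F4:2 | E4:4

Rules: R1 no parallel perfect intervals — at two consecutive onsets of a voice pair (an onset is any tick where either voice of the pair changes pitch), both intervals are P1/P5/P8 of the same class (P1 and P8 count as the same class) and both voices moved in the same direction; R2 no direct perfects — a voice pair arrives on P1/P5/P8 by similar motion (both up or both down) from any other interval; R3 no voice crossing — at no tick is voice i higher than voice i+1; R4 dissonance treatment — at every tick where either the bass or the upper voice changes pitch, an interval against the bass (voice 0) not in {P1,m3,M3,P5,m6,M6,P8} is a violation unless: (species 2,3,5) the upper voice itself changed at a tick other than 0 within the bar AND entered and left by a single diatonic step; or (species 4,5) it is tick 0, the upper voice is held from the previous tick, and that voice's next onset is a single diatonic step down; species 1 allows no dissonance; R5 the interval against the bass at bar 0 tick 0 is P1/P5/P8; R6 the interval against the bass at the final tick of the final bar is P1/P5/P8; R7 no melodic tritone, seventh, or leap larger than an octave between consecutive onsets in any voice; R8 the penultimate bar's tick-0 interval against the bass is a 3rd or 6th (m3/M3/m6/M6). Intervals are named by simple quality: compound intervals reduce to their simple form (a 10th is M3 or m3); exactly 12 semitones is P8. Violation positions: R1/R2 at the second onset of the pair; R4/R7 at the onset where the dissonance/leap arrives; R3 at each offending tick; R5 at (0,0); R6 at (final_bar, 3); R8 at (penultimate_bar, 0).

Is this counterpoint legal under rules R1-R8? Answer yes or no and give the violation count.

No (6 violations)

bar 0: v0=E3 v1=E4 (P8)
bar 1: v0=G3 v1=C4 (P4)
bar 2: v0=F3 v1=E4 (M7)
bar 3: v0=G3 v1=A3 (M2)
bar 4: v0=F3 v1=E4 (M7)
bar 5: v0=E3 v1=E4 (P8)
  R4 @ bar1.0: G3/C4 P4 untreated
  R4 @ bar2.0: F3/E4 M7 untreated
  R4 @ bar3.0: G3/A3 M2 untreated
  R4 @ bar4.0: F3/E4 M7 untreated
  R8 @ bar4.0: penult M7 not 3rd/6th
  R1 @ bar5.0: F3/F4 P8 -> E3/E4 P8 similar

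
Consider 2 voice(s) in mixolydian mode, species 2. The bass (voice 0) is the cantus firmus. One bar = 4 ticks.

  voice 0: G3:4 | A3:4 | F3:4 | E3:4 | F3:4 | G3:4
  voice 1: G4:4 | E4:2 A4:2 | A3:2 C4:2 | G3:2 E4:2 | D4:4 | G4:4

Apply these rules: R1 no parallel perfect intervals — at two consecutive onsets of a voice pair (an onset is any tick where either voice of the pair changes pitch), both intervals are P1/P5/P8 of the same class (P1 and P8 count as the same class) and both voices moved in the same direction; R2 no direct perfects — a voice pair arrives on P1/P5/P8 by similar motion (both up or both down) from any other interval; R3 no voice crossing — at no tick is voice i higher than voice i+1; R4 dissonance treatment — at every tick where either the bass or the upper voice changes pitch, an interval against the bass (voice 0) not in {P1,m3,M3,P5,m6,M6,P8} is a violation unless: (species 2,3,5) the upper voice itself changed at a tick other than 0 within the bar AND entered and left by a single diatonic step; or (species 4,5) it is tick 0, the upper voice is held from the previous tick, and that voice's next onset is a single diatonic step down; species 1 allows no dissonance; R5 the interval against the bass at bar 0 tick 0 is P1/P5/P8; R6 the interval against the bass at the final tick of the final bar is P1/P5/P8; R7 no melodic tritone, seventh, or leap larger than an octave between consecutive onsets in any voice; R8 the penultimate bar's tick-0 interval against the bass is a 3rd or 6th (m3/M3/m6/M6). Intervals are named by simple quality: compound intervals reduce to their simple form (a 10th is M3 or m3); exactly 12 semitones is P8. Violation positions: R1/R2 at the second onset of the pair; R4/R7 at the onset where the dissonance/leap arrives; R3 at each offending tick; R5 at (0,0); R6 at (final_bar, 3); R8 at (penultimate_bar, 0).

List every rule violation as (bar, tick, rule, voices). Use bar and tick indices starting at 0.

bar 0: v0=G3 v1=G4 downbeat P8
bar 1: v0=A3 v1=E4 downbeat P5
bar 2: v0=F3 v1=A3 downbeat M3
bar 3: v0=E3 v1=G3 downbeat m3
bar 4: v0=F3 v1=D4 downbeat M6
bar 5: v0=G3 v1=G4 downbeat P8
  -> R2 @ bar 5 tick 0 v(0, 1): F3/D4 M6 -> G3/G4 P8 similar

(5, 0, R2, (0, 1))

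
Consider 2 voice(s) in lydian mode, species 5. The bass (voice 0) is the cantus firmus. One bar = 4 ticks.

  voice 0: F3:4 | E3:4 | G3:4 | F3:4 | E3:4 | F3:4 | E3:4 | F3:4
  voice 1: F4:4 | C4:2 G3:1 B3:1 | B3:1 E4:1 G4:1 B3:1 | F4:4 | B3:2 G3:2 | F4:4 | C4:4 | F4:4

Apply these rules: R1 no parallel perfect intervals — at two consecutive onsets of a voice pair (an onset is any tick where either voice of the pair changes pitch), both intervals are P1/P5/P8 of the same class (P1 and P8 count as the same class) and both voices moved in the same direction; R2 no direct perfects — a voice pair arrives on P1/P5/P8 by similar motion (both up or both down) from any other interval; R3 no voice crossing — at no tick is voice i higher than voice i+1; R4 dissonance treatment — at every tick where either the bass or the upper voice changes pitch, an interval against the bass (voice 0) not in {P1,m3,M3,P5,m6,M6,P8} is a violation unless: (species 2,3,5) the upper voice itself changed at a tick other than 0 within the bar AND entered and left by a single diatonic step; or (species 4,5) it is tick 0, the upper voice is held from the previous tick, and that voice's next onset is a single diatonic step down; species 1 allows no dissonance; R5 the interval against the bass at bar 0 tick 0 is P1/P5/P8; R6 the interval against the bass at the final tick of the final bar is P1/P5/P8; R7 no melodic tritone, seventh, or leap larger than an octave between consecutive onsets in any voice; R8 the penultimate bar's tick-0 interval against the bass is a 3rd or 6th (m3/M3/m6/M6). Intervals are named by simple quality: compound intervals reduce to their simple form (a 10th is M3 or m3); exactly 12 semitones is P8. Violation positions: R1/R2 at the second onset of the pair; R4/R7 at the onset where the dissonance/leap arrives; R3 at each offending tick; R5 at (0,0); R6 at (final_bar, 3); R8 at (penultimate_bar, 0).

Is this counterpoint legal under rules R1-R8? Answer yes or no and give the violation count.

No (6 violations)

bar 0: v0=F3 v1=F4 (P8)
bar 1: v0=E3 v1=C4 (m6)
bar 2: v0=G3 v1=B3 (M3)
bar 3: v0=F3 v1=F4 (P8)
bar 4: v0=E3 v1=B3 (P5)
bar 5: v0=F3 v1=F4 (P8)
bar 6: v0=E3 v1=C4 (m6)
bar 7: v0=F3 v1=F4 (P8)
  R7 @ bar3.0: B3->F4 leap 6st
  R2 @ bar4.0: F3/F4 P8 -> E3/B3 P5 similar
  R7 @ bar4.0: F4->B3 leap 6st
  R2 @ bar5.0: E3/G3 m3 -> F3/F4 P8 similar
  R7 @ bar5.0: G3->F4 leap 10st
  R2 @ bar7.0: E3/C4 m6 -> F3/F4 P8 similar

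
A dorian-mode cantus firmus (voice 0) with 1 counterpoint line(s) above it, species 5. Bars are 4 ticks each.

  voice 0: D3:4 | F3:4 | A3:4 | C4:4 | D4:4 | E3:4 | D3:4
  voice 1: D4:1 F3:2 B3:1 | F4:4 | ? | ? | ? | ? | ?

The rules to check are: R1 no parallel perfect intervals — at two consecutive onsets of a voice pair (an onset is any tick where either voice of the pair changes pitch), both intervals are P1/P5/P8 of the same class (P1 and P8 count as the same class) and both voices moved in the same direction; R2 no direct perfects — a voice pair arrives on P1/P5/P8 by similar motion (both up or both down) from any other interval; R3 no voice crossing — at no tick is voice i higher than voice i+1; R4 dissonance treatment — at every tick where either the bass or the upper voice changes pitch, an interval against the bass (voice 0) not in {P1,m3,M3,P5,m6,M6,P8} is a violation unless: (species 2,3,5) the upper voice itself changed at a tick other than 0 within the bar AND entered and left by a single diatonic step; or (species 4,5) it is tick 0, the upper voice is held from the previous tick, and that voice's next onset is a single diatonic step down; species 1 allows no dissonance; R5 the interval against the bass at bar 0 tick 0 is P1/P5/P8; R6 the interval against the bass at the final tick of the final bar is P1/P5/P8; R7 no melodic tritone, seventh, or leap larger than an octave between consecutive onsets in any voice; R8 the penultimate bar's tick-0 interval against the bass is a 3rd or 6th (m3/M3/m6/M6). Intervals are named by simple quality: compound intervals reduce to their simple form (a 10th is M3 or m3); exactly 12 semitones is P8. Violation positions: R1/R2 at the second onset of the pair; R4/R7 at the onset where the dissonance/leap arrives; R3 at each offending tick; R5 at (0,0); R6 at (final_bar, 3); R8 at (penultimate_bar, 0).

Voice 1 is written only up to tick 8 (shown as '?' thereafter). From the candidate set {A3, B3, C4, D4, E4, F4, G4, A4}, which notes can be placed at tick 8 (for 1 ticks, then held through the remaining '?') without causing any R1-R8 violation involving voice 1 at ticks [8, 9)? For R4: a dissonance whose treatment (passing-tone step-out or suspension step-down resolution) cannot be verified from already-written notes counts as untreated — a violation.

{A3, C4, E4, F4}

A3: legal
B3: violates R4,R7
C4: legal
D4: violates R4
E4: legal
F4: legal
G4: violates R4
A4: violates R1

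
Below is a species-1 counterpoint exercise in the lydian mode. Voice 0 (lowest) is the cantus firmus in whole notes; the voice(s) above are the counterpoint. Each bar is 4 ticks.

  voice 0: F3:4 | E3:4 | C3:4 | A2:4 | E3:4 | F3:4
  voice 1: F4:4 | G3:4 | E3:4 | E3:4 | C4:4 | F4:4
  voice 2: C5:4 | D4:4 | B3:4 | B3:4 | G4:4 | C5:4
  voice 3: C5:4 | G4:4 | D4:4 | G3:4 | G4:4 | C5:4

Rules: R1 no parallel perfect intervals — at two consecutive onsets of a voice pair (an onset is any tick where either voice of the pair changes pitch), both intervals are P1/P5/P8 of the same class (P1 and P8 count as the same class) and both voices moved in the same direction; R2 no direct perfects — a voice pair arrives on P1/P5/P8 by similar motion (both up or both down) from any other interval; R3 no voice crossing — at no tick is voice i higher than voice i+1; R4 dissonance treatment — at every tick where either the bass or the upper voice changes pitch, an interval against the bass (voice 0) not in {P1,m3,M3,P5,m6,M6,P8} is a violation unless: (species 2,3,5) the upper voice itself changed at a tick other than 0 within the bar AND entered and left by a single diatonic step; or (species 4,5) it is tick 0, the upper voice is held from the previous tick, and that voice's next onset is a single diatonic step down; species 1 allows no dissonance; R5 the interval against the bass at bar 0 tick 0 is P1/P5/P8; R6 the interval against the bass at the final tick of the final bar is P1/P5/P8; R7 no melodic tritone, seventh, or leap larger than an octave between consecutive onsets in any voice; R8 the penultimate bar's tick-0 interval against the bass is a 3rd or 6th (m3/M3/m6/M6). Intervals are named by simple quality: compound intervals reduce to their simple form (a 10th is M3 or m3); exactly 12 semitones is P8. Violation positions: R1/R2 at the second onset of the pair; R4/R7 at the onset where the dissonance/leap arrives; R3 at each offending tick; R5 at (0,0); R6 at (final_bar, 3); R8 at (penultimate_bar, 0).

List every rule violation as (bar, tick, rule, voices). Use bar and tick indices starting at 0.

(1, 0, R1, (1, 2))
(1, 0, R2, (1, 3))
(1, 0, R4, (0, 2))
(1, 0, R7, (1,))
(1, 0, R7, (2,))
(2, 0, R1, (1, 2))
(2, 0, R4, (0, 2))
(2, 0, R4, (0, 3))
(3, 0, R3, (2, 3))
(3, 0, R4, (0, 2))
(3, 0, R4, (0, 3))
(3, 1, R3, (2, 3))
(3, 2, R3, (2, 3))
(3, 3, R3, (2, 3))
(4, 0, R1, (1, 2))
(4, 0, R2, (1, 3))
(4, 0, R2, (2, 3))
(5, 0, R1, (1, 2))
(5, 0, R1, (1, 3))
(5, 0, R1, (2, 3))
(5, 0, R2, (0, 1))
(5, 0, R2, (0, 2))
(5, 0, R2, (0, 3))

bar 0: v0=F3 v1=F4 v2=C5 v3=C5 downbeat P5
bar 1: v0=E3 v1=G3 v2=D4 v3=G4 downbeat m3
bar 2: v0=C3 v1=E3 v2=B3 v3=D4 downbeat M2
bar 3: v0=A2 v1=E3 v2=B3 v3=G3 downbeat m7
bar 4: v0=E3 v1=C4 v2=G4 v3=G4 downbeat m3
bar 5: v0=F3 v1=F4 v2=C5 v3=C5 downbeat P5
  -> R1 @ bar 1 tick 0 v(1, 2): F4/C5 P5 -> G3/D4 P5 similar
  -> R2 @ bar 1 tick 0 v(1, 3): F4/C5 P5 -> G3/G4 P8 similar
  -> R4 @ bar 1 tick 0 v(0, 2): E3/D4 m7 untreated
  -> R7 @ bar 1 tick 0 v(1,): F4->G3 leap 10st
  -> R7 @ bar 1 tick 0 v(2,): C5->D4 leap 10st
  -> R1 @ bar 2 tick 0 v(1, 2): G3/D4 P5 -> E3/B3 P5 similar
  -> R4 @ bar 2 tick 0 v(0, 2): C3/B3 M7 untreated
  -> R4 @ bar 2 tick 0 v(0, 3): C3/D4 M2 untreated
  -> R3 @ bar 3 tick 0 v(2, 3): B3 above G3
  -> R4 @ bar 3 tick 0 v(0, 2): A2/B3 M2 untreated
  -> R4 @ bar 3 tick 0 v(0, 3): A2/G3 m7 untreated
  -> R3 @ bar 3 tick 1 v(2, 3): B3 above G3
  -> R3 @ bar 3 tick 2 v(2, 3): B3 above G3
  -> R3 @ bar 3 tick 3 v(2, 3): B3 above G3
  -> R1 @ bar 4 tick 0 v(1, 2): E3/B3 P5 -> C4/G4 P5 similar
  -> R2 @ bar 4 tick 0 v(1, 3): E3/G3 m3 -> C4/G4 P5 similar
  -> R2 @ bar 4 tick 0 v(2, 3): B3/G3 M3 -> G4/G4 P1 similar
  -> R1 @ bar 5 tick 0 v(1, 2): C4/G4 P5 -> F4/C5 P5 similar
  -> R1 @ bar 5 tick 0 v(1, 3): C4/G4 P5 -> F4/C5 P5 similar
  -> R1 @ bar 5 tick 0 v(2, 3): G4/G4 P1 -> C5/C5 P1 similar
  -> R2 @ bar 5 tick 0 v(0, 1): E3/C4 m6 -> F3/F4 P8 similar
  -> R2 @ bar 5 tick 0 v(0, 2): E3/G4 m3 -> F3/C5 P5 similar
  -> R2 @ bar 5 tick 0 v(0, 3): E3/G4 m3 -> F3/C5 P5 similar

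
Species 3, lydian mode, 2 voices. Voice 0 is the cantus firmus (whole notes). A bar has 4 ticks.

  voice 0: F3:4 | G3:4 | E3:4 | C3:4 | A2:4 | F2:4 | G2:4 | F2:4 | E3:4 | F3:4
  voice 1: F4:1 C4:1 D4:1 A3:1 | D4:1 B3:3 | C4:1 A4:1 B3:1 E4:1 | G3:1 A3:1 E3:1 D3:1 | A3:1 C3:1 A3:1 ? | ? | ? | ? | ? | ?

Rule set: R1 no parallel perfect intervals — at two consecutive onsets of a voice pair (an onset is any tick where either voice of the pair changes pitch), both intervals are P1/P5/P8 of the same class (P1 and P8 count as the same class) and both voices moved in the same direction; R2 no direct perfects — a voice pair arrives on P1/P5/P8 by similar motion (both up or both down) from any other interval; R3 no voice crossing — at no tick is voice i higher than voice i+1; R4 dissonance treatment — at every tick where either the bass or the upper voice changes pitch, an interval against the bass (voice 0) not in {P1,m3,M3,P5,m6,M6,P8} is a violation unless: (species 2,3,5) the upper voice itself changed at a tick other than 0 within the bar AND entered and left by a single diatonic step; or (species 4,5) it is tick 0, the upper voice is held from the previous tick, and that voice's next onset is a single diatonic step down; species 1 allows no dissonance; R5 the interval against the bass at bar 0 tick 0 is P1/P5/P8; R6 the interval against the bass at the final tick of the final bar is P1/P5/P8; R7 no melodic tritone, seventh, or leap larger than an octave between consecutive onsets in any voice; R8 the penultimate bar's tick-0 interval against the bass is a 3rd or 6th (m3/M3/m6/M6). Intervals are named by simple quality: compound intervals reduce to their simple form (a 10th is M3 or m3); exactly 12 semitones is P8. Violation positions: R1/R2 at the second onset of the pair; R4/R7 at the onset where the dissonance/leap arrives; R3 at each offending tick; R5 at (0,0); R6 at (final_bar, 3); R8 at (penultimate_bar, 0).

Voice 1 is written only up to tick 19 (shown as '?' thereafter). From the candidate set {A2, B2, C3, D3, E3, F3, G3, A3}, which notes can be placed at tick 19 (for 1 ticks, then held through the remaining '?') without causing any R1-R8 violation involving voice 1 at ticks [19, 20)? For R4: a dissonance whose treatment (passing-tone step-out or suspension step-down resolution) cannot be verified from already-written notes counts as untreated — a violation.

{A2, A3, C3, E3, F3}

A2: legal
B2: violates R4,R7
C3: legal
D3: violates R4
E3: legal
F3: legal
G3: violates R4
A3: legal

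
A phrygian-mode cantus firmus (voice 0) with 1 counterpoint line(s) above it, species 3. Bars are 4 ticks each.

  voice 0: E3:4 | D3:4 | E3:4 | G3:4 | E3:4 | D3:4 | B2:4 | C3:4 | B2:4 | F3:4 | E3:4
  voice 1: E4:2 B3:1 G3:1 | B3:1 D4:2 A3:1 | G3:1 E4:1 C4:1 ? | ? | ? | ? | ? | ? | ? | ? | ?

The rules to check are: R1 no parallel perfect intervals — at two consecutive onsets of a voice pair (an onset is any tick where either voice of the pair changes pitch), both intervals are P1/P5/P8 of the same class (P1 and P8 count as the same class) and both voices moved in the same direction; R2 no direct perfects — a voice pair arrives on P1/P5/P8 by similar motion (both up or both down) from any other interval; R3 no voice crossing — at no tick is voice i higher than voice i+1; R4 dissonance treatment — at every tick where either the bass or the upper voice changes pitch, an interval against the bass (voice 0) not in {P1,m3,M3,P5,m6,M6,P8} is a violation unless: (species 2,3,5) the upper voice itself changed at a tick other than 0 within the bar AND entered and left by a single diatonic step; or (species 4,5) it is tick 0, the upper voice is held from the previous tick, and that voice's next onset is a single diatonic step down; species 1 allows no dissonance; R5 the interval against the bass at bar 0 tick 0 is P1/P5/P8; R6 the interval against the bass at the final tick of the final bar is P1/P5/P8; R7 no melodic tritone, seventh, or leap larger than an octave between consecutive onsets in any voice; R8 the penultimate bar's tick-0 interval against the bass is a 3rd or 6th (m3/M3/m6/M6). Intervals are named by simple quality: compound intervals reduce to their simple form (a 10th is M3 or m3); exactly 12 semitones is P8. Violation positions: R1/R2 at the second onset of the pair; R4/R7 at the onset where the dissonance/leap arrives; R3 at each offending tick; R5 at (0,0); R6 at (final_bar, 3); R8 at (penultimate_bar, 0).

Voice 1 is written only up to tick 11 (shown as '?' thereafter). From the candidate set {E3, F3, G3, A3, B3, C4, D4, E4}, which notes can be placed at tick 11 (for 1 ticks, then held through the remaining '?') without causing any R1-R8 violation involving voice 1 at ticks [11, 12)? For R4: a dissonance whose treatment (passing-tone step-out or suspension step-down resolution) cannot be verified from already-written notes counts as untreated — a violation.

{B3, C4, E3, E4, G3}

E3: legal
F3: violates R4
G3: legal
A3: violates R4
B3: legal
C4: legal
D4: violates R4
E4: legal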